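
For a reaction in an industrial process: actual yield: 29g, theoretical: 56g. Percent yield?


% yield = actual/theoretical × 100
= 29/56 × 100
= 51.79%

51.79%


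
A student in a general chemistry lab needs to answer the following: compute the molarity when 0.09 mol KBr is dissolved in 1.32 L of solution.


M = n/V = 0.09/1.32 = 0.068 mol/L

0.068 M


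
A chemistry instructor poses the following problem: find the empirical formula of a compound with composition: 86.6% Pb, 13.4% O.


Assume 100 g sample. Moles of each element:
  Pb: 86.6/207.2 = 0.418 mol
  O: 13.4/16.0 = 0.838 mol
Divide by smallest (0.418):
  Pb: 0.418/0.418 = 1.0
  O: 0.838/0.418 = 2.0
Empirical formula: PbO2

PbO2


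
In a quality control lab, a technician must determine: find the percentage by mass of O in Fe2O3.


M(Fe2O3) = 2×55.85 + 3×16.0 = 159.70 g/mol
Mass of O = 3 × 16.0 = 48.00 g/mol
% O = 48.00/159.70 × 100 = 30.06%

30.06%


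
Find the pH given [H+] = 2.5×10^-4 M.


pH = -log10([H+]) = -log10(2.5×10^-4)
= 4 - log10(2.5)
= 4 - 0.4
= 3.6

3.6


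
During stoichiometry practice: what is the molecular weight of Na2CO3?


M(Na2CO3) = 2×22.99 + 1×12.01 + 3×16.0
= 45.98 + 12.01 + 48.0
= 105.99 g/mol

105.99 g/mol


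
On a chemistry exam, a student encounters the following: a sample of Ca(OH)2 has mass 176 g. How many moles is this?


M(Ca(OH)2) = 74.1 g/mol
n = mass/M = 176/74.1 = 2.3752 mol

2.3752 mol


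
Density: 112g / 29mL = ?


ρ = mass/volume
= 112/29
= 3.862 g/mL

3.862 g/mL


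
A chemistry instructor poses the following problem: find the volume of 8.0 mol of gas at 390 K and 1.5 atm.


PV = nRT  (R = 0.08206 L·atm/(mol·K))
V = nRT/P = 8.0×0.08206×390/1.5
= 170.685 L

170.685 L


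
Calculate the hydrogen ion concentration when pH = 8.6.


[H+] = 10^(-pH) = 10^(-8.6)
= 2.51×10^-9 M

2.51×10^-9 M


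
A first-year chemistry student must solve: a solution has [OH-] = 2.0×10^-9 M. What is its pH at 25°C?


pOH = -log10([OH-]) = -log10(2.0×10^-9)
= 9 - log10(2.0) = 8.7
pH = 14 - pOH = 14 - 8.7 = 5.3

5.3


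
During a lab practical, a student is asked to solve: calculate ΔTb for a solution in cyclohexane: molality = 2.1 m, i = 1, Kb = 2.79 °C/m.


ΔTb = Kb × m × i
= 2.79 × 2.1 × 1
= 5.859 °C

5.859 °C


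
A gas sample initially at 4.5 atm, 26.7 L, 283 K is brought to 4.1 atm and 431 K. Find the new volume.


P1V1/T1 = P2V2/T2
V2 = P1V1T2/(T1P2)
= 4.5×26.7×431/(283×4.1)
= 44.63 L

44.63 L


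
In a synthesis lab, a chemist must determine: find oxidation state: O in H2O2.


Peroxide: O is -1
Oxidation number: -1

-1


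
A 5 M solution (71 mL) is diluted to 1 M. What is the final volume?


C1V1 = C2V2
5 × 71 = 1 × V2
V2 = 355/1 = 355.0 mL

355.0 mL


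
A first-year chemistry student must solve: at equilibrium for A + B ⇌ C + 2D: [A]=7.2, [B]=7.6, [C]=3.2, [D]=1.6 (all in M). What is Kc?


Kc = [C][D]^2/([A][B])
= (3.2^1 × 1.6^2)/(7.2^1 × 7.6^1)
= 8.192/54.72
= 0.1497

0.1497


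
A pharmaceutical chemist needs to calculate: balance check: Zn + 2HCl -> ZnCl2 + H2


Equation: Zn + 2HCl -> ZnCl2 + H2
Check atoms: Cl: 2=2, H: 2=2, Zn: 1=1
Balanced

Yes, balanced


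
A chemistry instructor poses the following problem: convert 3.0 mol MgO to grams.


M(MgO) = 40.31 g/mol
mass = n × M = 3.0 × 40.31 = 120.93 g

120.93 g


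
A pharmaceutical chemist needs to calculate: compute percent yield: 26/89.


% yield = actual/theoretical × 100
= 26/89 × 100
= 29.21%

29.21%


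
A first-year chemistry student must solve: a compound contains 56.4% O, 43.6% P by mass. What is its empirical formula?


Assume 100 g sample. Moles of each element:
  O: 56.4/16.0 = 3.525 mol
  P: 43.6/30.97 = 1.408 mol
Divide by smallest (1.408):
  O: 3.525/1.408 = 2.5
  P: 1.408/1.408 = 1.0
Multiply all ratios by 2 to obtain whole numbers.
Empirical formula: P2O5

P2O5


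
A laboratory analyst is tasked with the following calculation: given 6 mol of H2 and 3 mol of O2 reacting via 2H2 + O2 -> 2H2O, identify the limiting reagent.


Mole ratio available / coefficient:
  H2: 6/2 = 3.000
  O2: 3/1 = 3.000
Smaller ratio is limiting.

neither (stoichiometric); H2 and O2 are fully consumed


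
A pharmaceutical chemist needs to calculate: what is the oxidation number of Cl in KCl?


halide: -1
Oxidation number: -1

-1


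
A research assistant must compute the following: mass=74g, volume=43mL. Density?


ρ = mass/volume
= 74/43
= 1.721 g/mL

1.721 g/mL


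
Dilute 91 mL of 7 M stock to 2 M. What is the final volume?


C1V1 = C2V2
7 × 91 = 2 × V2
V2 = 637/2 = 318.5 mL

318.5 mL


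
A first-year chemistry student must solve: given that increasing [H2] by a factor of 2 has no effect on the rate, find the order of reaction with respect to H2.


rate ∝ [H2]^n
rate ∝ [H2]^0
Order in H2: 0

0


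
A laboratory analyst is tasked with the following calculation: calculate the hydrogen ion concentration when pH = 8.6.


[H+] = 10^(-pH) = 10^(-8.6)
= 2.51×10^-9 M

2.51×10^-9 M


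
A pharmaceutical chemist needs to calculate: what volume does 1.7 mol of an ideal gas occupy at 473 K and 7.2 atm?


PV = nRT  (R = 0.08206 L·atm/(mol·K))
V = nRT/P = 1.7×0.08206×473/7.2
= 9.165 L

9.165 L


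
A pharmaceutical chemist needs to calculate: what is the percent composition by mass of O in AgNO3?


M(AgNO3) = 1×107.87 + 1×14.01 + 3×16.0 = 169.88 g/mol
Mass of O = 3 × 16.0 = 48.00 g/mol
% O = 48.00/169.88 × 100 = 28.26%

28.26%


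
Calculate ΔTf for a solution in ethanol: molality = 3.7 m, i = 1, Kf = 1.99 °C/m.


ΔTf = Kf × m × i
= 1.99 × 3.7 × 1
= 7.363 °C

7.363 °C


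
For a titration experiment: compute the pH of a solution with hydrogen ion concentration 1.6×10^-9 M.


pH = -log10([H+]) = -log10(1.6×10^-9)
= 9 - log10(1.6)
= 9 - 0.2
= 8.8

8.8


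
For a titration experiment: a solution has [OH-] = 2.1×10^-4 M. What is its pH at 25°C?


pOH = -log10([OH-]) = -log10(2.1×10^-4)
= 4 - log10(2.1) = 3.68
pH = 14 - pOH = 14 - 3.68 = 10.32

10.32


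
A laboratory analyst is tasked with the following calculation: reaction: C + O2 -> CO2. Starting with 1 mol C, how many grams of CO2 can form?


Mole ratio CO2:C = 1:1
n(CO2) = 1 × 1/1 = 1.000 mol
mass = 1.000 × 44.01 = 44.01 g

44.01 g


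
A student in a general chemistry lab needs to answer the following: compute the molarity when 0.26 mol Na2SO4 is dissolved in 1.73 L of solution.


M = n/V = 0.26/1.73 = 0.150 mol/L

0.150 M


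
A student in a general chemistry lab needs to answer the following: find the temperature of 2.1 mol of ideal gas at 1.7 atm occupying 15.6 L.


PV = nRT  (R = 0.08206 L·atm/(mol·K))
T = PV/(nR) = 1.7×15.6/(2.1×0.08206)
= 26.52/0.172326
= 153.89 K

153.89 K


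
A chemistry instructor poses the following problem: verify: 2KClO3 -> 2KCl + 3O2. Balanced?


Equation: 2KClO3 -> 2KCl + 3O2
Check atoms: Cl: 2=2, K: 2=2, O: 6=6
Balanced

Yes, balanced


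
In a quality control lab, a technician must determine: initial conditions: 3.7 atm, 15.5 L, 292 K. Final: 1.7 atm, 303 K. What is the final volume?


P1V1/T1 = P2V2/T2
V2 = P1V1T2/(T1P2)
= 3.7×15.5×303/(292×1.7)
= 35.006 L

35.006 L


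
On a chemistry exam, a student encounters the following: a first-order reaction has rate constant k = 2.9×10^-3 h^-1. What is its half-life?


t½ = ln2/k = 0.693147/(2.9×10^-3 h^-1)
= 239.0 h

239.0 h


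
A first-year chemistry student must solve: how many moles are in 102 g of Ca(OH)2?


M(Ca(OH)2) = 74.1 g/mol
n = mass/M = 102/74.1 = 1.3765 mol

1.3765 mol


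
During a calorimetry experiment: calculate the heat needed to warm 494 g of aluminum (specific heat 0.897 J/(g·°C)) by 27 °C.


q = mcΔT = 494 × 0.897 × 27
= 11964.19 J

11964.19 J


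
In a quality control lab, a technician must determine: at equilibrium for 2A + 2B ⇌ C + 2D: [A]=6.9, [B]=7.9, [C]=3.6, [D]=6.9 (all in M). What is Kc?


Kc = [C][D]^2/([A]^2[B]^2)
= (3.6^1 × 6.9^2)/(6.9^2 × 7.9^2)
= 171.396/2971.3401
= 0.05768

0.05768


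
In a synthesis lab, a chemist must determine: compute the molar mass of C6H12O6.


M(C6H12O6) = 6×12.01 + 12×1.008 + 6×16.0
= 72.06 + 12.1 + 96.0
= 180.16 g/mol

180.16 g/mol


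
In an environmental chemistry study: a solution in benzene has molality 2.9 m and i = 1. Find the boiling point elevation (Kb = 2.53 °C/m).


ΔTb = Kb × m × i
= 2.53 × 2.9 × 1
= 7.337 °C

7.337 °C


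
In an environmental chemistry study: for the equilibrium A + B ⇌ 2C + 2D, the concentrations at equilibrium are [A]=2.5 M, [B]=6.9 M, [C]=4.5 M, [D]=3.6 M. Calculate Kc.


Kc = [C]^2[D]^2/([A][B])
= (4.5^2 × 3.6^2)/(2.5^1 × 6.9^1)
= 262.44/17.25
= 15.21

15.21


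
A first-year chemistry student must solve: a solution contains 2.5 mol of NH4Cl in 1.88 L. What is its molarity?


M = n/V = 2.5/1.88 = 1.330 mol/L

1.330 M


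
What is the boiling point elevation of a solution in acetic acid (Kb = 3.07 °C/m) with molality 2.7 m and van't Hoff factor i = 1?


ΔTb = Kb × m × i
= 3.07 × 2.7 × 1
= 8.289 °C

8.289 °C


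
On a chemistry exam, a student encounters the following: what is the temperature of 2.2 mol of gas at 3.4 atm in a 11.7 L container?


PV = nRT  (R = 0.08206 L·atm/(mol·K))
T = PV/(nR) = 3.4×11.7/(2.2×0.08206)
= 39.78/0.180532
= 220.35 K

220.35 K


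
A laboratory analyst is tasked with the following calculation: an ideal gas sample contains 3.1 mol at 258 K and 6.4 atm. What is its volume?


PV = nRT  (R = 0.08206 L·atm/(mol·K))
V = nRT/P = 3.1×0.08206×258/6.4
= 10.255 L

10.255 L


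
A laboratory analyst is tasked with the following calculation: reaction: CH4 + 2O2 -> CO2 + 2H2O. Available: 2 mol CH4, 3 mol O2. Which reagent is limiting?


Mole ratio available / coefficient:
  CH4: 2/1 = 2.000
  O2: 3/2 = 1.500
Smaller ratio is limiting.

O2


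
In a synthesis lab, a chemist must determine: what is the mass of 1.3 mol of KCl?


M(KCl) = 74.55 g/mol
mass = n × M = 1.3 × 74.55 = 96.92 g

96.92 g


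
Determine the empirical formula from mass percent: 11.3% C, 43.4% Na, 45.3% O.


Assume 100 g sample. Moles of each element:
  C: 11.3/12.01 = 0.941 mol
  Na: 43.4/22.99 = 1.888 mol
  O: 45.3/16.0 = 2.831 mol
Divide by smallest (0.941):
  C: 0.941/0.941 = 1.0
  Na: 1.888/0.941 = 2.01
  O: 2.831/0.941 = 3.01
Empirical formula: Na2CO3

Na2CO3


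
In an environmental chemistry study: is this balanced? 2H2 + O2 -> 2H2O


Equation: 2H2 + O2 -> 2H2O
Check atoms: H: 4=4, O: 2=2
Balanced

Yes, balanced


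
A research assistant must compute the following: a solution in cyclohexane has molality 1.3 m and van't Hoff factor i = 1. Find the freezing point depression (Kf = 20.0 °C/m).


ΔTf = Kf × m × i
= 20.0 × 1.3 × 1
= 26.0 °C

26.0 °C


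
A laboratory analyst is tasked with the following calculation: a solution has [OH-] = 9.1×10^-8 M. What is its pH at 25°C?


pOH = -log10([OH-]) = -log10(9.1×10^-8)
= 8 - log10(9.1) = 7.04
pH = 14 - pOH = 14 - 7.04 = 6.96

6.96


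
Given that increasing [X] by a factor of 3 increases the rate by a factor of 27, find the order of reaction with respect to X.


rate ∝ [X]^n
3^n = 27 → n = 3
Order in X: 3

3


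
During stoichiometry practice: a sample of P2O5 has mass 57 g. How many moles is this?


M(P2O5) = 141.94 g/mol
n = mass/M = 57/141.94 = 0.4016 mol

0.4016 mol


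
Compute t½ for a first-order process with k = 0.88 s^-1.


t½ = ln2/k = 0.693147/(0.88 s^-1)
= 0.7877 s

0.7877 s


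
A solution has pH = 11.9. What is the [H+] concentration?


[H+] = 10^(-pH) = 10^(-11.9)
= 1.26×10^-12 M

1.26×10^-12 M


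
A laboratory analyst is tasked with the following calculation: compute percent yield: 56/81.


% yield = actual/theoretical × 100
= 56/81 × 100
= 69.14%

69.14%


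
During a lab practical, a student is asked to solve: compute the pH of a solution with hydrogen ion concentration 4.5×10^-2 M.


pH = -log10([H+]) = -log10(4.5×10^-2)
= 2 - log10(4.5)
= 2 - 0.65
= 1.35

1.35


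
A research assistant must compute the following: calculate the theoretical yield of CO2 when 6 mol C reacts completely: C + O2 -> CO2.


Mole ratio CO2:C = 1:1
n(CO2) = 6 × 1/1 = 6.000 mol
mass = 6.000 × 44.01 = 264.06 g

264.06 g


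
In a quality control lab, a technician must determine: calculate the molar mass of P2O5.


M(P2O5) = 2×30.97 + 5×16.0
= 61.94 + 80.0
= 141.94 g/mol

141.94 g/mol


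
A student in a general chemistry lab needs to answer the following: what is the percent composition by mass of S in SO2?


M(SO2) = 1×32.07 + 2×16.0 = 64.07 g/mol
Mass of S = 1 × 32.07 = 32.07 g/mol
% S = 32.07/64.07 × 100 = 50.05%

50.05%


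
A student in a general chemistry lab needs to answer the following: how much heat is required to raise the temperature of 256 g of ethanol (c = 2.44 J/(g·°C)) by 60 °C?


q = mcΔT = 256 × 2.44 × 60
= 37478.40 J

37478.40 J


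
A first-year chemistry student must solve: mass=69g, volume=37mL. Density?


ρ = mass/volume
= 69/37
= 1.865 g/mL

1.865 g/mL


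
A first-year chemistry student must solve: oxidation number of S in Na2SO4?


2(+1) + x + 4(-2) = 0, so x = +6
Oxidation number: +6

+6


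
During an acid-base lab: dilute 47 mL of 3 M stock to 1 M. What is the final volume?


C1V1 = C2V2
3 × 47 = 1 × V2
V2 = 141/1 = 141.0 mL

141.0 mL


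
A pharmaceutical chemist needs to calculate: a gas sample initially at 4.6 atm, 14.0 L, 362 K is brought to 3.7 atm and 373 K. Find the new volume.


P1V1/T1 = P2V2/T2
V2 = P1V1T2/(T1P2)
= 4.6×14.0×373/(362×3.7)
= 17.934 L

17.934 L


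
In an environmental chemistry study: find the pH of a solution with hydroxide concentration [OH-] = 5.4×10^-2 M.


pOH = -log10([OH-]) = -log10(5.4×10^-2)
= 2 - log10(5.4) = 1.27
pH = 14 - pOH = 14 - 1.27 = 12.73

12.73


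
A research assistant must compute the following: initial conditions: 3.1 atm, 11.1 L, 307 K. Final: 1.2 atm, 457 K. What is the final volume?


P1V1/T1 = P2V2/T2
V2 = P1V1T2/(T1P2)
= 3.1×11.1×457/(307×1.2)
= 42.686 L

42.686 L


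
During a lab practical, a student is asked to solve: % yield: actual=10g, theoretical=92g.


% yield = actual/theoretical × 100
= 10/92 × 100
= 10.87%

10.87%


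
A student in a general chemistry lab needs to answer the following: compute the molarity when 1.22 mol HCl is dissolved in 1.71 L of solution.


M = n/V = 1.22/1.71 = 0.713 mol/L

0.713 M


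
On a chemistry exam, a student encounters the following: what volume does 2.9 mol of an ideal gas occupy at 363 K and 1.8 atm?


PV = nRT  (R = 0.08206 L·atm/(mol·K))
V = nRT/P = 2.9×0.08206×363/1.8
= 47.991 L

47.991 L


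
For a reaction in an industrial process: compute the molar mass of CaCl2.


M(CaCl2) = 1×40.08 + 2×35.45
= 40.08 + 70.9
= 110.98 g/mol

110.98 g/mol


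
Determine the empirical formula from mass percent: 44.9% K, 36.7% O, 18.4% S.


Assume 100 g sample. Moles of each element:
  K: 44.9/39.1 = 1.148 mol
  O: 36.7/16.0 = 2.294 mol
  S: 18.4/32.07 = 0.574 mol
Divide by smallest (0.574):
  K: 1.148/0.574 = 2.0
  O: 2.294/0.574 = 4.0
  S: 0.574/0.574 = 1.0
Empirical formula: K2SO4

K2SO4


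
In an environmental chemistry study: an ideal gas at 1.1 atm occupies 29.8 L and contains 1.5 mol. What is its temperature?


PV = nRT  (R = 0.08206 L·atm/(mol·K))
T = PV/(nR) = 1.1×29.8/(1.5×0.08206)
= 32.78/0.123090
= 266.31 K

266.31 K


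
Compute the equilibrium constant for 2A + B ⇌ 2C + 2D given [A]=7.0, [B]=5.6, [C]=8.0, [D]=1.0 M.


Kc = [C]^2[D]^2/([A]^2[B])
= (8.0^2 × 1.0^2)/(7.0^2 × 5.6^1)
= 64/274.4
= 0.2332

0.2332


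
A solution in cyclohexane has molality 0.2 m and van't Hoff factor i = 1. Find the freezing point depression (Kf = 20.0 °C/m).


ΔTf = Kf × m × i
= 20.0 × 0.2 × 1
= 4.0 °C

4.0 °C


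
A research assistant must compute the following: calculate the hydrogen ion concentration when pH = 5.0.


[H+] = 10^(-pH) = 10^(-5.0)
= 1.0×10^-5 M

1.0×10^-5 M


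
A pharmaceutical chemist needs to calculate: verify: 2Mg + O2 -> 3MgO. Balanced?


Equation: 2Mg + O2 -> 3MgO
Check atoms: Mg: 2≠3, O: 2≠3
Not balanced

No, not balanced


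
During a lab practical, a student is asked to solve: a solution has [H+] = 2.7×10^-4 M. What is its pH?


pH = -log10([H+]) = -log10(2.7×10^-4)
= 4 - log10(2.7)
= 4 - 0.43
= 3.57

3.57


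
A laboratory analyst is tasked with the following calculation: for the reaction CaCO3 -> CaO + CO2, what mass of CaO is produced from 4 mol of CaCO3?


Mole ratio CaO:CaCO3 = 1:1
n(CaO) = 4 × 1/1 = 4.000 mol
mass = 4.000 × 56.08 = 224.32 g

224.32 g


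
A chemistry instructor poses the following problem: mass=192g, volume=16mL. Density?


ρ = mass/volume
= 192/16
= 12.0 g/mL

12.0 g/mL


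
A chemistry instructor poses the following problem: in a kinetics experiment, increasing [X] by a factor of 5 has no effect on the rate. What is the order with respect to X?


rate ∝ [X]^n
rate ∝ [X]^0
Order in X: 0

0


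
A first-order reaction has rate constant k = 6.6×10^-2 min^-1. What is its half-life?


t½ = ln2/k = 0.693147/(6.6×10^-2 min^-1)
= 10.50 min

10.50 min


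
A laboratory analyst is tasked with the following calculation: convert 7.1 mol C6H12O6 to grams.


M(C6H12O6) = 180.16 g/mol
mass = n × M = 7.1 × 180.16 = 1279.14 g

1279.14 g


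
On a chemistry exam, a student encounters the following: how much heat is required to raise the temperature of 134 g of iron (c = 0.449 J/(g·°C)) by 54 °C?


q = mcΔT = 134 × 0.449 × 54
= 3248.96 J

3248.96 J


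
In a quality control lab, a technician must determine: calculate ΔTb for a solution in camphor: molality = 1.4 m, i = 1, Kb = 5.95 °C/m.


ΔTb = Kb × m × i
= 5.95 × 1.4 × 1
= 8.33 °C

8.33 °C


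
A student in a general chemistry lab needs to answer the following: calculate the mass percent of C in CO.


M(CO) = 1×12.01 + 1×16.0 = 28.01 g/mol
Mass of C = 1 × 12.01 = 12.01 g/mol
% C = 12.01/28.01 × 100 = 42.88%

42.88%


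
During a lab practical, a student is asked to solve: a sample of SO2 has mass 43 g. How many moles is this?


M(SO2) = 64.07 g/mol
n = mass/M = 43/64.07 = 0.6711 mol

0.6711 mol


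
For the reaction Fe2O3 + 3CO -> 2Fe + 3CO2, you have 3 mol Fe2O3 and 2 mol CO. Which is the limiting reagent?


Mole ratio available / coefficient:
  Fe2O3: 3/1 = 3.000
  CO: 2/3 = 0.667
Smaller ratio is limiting.

CO


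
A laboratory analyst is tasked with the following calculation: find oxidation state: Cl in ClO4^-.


x + 4(-2) = -1, so x = +7
Oxidation number: +7

+7


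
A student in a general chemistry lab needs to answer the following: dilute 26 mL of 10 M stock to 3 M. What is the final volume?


C1V1 = C2V2
10 × 26 = 3 × V2
V2 = 260/3 = 86.67 mL

86.67 mL


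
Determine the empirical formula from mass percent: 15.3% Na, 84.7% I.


Assume 100 g sample. Moles of each element:
  Na: 15.3/22.99 = 0.666 mol
  I: 84.7/126.9 = 0.667 mol
Divide by smallest (0.666):
  Na: 0.666/0.666 = 1.0
  I: 0.667/0.666 = 1.0
Empirical formula: NaI

NaI


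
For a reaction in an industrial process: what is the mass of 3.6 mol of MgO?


M(MgO) = 40.31 g/mol
mass = n × M = 3.6 × 40.31 = 145.12 g

145.12 g


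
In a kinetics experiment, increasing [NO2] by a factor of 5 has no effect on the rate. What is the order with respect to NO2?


rate ∝ [NO2]^n
rate ∝ [NO2]^0
Order in NO2: 0

0


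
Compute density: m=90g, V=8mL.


ρ = mass/volume
= 90/8
= 11.25 g/mL

11.25 g/mL


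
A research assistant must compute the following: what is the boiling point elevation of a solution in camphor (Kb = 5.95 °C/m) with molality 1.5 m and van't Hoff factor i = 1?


ΔTb = Kb × m × i
= 5.95 × 1.5 × 1
= 8.925 °C

8.925 °C


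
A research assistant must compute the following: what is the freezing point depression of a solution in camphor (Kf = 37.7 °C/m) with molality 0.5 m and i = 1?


ΔTf = Kf × m × i
= 37.7 × 0.5 × 1
= 18.85 °C

18.85 °C


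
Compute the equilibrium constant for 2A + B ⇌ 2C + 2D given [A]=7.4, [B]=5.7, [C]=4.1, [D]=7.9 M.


Kc = [C]^2[D]^2/([A]^2[B])
= (4.1^2 × 7.9^2)/(7.4^2 × 5.7^1)
= 1049.1121/312.132
= 3.361

3.361


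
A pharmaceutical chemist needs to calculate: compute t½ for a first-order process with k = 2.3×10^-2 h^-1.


t½ = ln2/k = 0.693147/(2.3×10^-2 h^-1)
= 30.14 h

30.14 h


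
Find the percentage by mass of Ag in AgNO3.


M(AgNO3) = 1×107.87 + 1×14.01 + 3×16.0 = 169.88 g/mol
Mass of Ag = 1 × 107.87 = 107.87 g/mol
% Ag = 107.87/169.88 × 100 = 63.50%

63.50%


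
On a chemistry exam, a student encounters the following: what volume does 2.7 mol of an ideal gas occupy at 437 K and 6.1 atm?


PV = nRT  (R = 0.08206 L·atm/(mol·K))
V = nRT/P = 2.7×0.08206×437/6.1
= 15.873 L

15.873 L


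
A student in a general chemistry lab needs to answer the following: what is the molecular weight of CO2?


M(CO2) = 1×12.01 + 2×16.0
= 12.01 + 32.0
= 44.01 g/mol

44.01 g/mol


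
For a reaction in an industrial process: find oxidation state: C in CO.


x + (-2) = 0, so x = +2
Oxidation number: +2

+2


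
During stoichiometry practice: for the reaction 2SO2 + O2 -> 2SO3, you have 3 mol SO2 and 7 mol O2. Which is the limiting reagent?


Mole ratio available / coefficient:
  SO2: 3/2 = 1.500
  O2: 7/1 = 7.000
Smaller ratio is limiting.

SO2


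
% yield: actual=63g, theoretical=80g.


% yield = actual/theoretical × 100
= 63/80 × 100
= 78.75%

78.75%


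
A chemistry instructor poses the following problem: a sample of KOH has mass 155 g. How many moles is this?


M(KOH) = 56.11 g/mol
n = mass/M = 155/56.11 = 2.7624 mol

2.7624 mol


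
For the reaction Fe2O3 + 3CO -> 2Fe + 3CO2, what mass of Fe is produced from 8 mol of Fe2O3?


Mole ratio Fe:Fe2O3 = 2:1
n(Fe) = 8 × 2/1 = 16.000 mol
mass = 16.000 × 55.85 = 893.6 g

893.6 g


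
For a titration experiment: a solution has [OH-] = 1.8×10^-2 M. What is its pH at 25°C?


pOH = -log10([OH-]) = -log10(1.8×10^-2)
= 2 - log10(1.8) = 1.74
pH = 14 - pOH = 14 - 1.74 = 12.26

12.26


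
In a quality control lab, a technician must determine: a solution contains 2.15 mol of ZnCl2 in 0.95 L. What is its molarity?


M = n/V = 2.15/0.95 = 2.263 mol/L

2.263 M


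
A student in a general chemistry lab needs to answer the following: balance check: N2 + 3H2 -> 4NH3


Equation: N2 + 3H2 -> 4NH3
Check atoms: H: 6≠12, N: 2≠4
Not balanced

No, not balanced


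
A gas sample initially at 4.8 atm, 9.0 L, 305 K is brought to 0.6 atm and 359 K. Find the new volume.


P1V1/T1 = P2V2/T2
V2 = P1V1T2/(T1P2)
= 4.8×9.0×359/(305×0.6)
= 84.748 L

84.748 L


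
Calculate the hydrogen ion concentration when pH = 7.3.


[H+] = 10^(-pH) = 10^(-7.3)
= 5.01×10^-8 M

5.01×10^-8 M


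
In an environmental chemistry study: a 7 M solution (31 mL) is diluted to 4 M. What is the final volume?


C1V1 = C2V2
7 × 31 = 4 × V2
V2 = 217/4 = 54.25 mL

54.25 mL


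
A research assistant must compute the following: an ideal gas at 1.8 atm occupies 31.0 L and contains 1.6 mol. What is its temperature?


PV = nRT  (R = 0.08206 L·atm/(mol·K))
T = PV/(nR) = 1.8×31.0/(1.6×0.08206)
= 55.80/0.131296
= 424.99 K

424.99 K


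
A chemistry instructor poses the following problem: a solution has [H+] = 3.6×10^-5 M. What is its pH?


pH = -log10([H+]) = -log10(3.6×10^-5)
= 5 - log10(3.6)
= 5 - 0.56
= 4.44

4.44


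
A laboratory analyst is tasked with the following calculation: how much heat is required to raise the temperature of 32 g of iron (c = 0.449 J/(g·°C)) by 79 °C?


q = mcΔT = 32 × 0.449 × 79
= 1135.07 J

1135.07 J


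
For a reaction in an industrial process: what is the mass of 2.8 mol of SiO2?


M(SiO2) = 60.09 g/mol
mass = n × M = 2.8 × 60.09 = 168.25 g

168.25 g


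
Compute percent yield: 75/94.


% yield = actual/theoretical × 100
= 75/94 × 100
= 79.79%

79.79%


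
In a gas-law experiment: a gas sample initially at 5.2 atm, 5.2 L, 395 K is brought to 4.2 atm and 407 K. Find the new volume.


P1V1/T1 = P2V2/T2
V2 = P1V1T2/(T1P2)
= 5.2×5.2×407/(395×4.2)
= 6.634 L

6.634 L


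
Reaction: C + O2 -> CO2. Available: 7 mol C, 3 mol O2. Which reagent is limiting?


Mole ratio available / coefficient:
  C: 7/1 = 7.000
  O2: 3/1 = 3.000
Smaller ratio is limiting.

O2


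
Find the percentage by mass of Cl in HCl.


M(HCl) = 1×1.008 + 1×35.45 = 36.458 g/mol
Mass of Cl = 1 × 35.45 = 35.45 g/mol
% Cl = 35.45/36.458 × 100 = 97.24%

97.24%


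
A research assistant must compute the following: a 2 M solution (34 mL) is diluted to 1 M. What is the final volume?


C1V1 = C2V2
2 × 34 = 1 × V2
V2 = 68/1 = 68.0 mL

68.0 mL


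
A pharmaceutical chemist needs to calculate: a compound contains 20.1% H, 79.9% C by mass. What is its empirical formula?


Assume 100 g sample. Moles of each element:
  H: 20.1/1.008 = 19.94 mol
  C: 79.9/12.01 = 6.653 mol
Divide by smallest (6.653):
  H: 19.94/6.653 = 3.0
  C: 6.653/6.653 = 1.0
Empirical formula: CH3

CH3


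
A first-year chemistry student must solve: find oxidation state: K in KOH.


Group 1 metal: +1
Oxidation number: +1

+1


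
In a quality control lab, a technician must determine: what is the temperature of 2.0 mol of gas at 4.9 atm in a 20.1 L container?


PV = nRT  (R = 0.08206 L·atm/(mol·K))
T = PV/(nR) = 4.9×20.1/(2.0×0.08206)
= 98.49/0.164120
= 600.11 K

600.11 K


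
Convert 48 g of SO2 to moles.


M(SO2) = 64.07 g/mol
n = mass/M = 48/64.07 = 0.7492 mol

0.7492 mol


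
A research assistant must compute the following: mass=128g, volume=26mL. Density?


ρ = mass/volume
= 128/26
= 4.923 g/mL

4.923 g/mL


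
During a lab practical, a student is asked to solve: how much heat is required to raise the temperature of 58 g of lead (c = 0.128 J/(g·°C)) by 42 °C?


q = mcΔT = 58 × 0.128 × 42
= 311.81 J

311.81 J


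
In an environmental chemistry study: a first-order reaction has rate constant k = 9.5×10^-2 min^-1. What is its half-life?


t½ = ln2/k = 0.693147/(9.5×10^-2 min^-1)
= 7.296 min

7.296 min


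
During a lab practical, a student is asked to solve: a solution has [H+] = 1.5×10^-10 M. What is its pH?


pH = -log10([H+]) = -log10(1.5×10^-10)
= 10 - log10(1.5)
= 10 - 0.18
= 9.82

9.82


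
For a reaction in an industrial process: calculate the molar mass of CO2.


M(CO2) = 1×12.01 + 2×16.0
= 12.01 + 32.0
= 44.01 g/mol

44.01 g/mol


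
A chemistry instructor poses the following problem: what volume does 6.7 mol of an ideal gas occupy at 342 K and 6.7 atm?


PV = nRT  (R = 0.08206 L·atm/(mol·K))
V = nRT/P = 6.7×0.08206×342/6.7
= 28.065 L

28.065 L


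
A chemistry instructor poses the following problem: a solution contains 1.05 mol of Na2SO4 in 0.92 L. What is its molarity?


M = n/V = 1.05/0.92 = 1.141 mol/L

1.141 M


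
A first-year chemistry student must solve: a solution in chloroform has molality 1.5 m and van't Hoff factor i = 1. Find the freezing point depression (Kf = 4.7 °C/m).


ΔTf = Kf × m × i
= 4.7 × 1.5 × 1
= 7.05 °C

7.05 °C


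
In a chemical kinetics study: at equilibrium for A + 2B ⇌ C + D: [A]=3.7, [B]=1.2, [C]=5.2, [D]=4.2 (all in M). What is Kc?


Kc = [C][D]/([A][B]^2)
= (5.2^1 × 4.2^1)/(3.7^1 × 1.2^2)
= 21.84/5.328
= 4.099

4.099


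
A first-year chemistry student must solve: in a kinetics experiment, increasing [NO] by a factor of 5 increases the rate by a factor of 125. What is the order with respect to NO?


rate ∝ [NO]^n
5^n = 125 → n = 3
Order in NO: 3

3


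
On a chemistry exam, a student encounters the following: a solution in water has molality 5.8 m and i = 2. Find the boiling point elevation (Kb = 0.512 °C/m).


ΔTb = Kb × m × i
= 0.512 × 5.8 × 2
= 5.9392 °C

5.9392 °C


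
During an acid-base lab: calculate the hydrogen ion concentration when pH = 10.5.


[H+] = 10^(-pH) = 10^(-10.5)
= 3.16×10^-11 M

3.16×10^-11 M


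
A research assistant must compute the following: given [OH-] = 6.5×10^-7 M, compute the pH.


pOH = -log10([OH-]) = -log10(6.5×10^-7)
= 7 - log10(6.5) = 6.19
pH = 14 - pOH = 14 - 6.19 = 7.81

7.81


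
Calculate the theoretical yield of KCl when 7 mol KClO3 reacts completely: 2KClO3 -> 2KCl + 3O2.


Mole ratio KCl:KClO3 = 2:2
n(KCl) = 7 × 2/2 = 7.000 mol
mass = 7.000 × 74.55 = 521.85 g

521.85 g


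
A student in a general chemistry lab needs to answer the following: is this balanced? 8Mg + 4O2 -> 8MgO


Equation: 8Mg + 4O2 -> 8MgO
Check atoms: Mg: 8=8, O: 8=8
Balanced

Yes, balanced


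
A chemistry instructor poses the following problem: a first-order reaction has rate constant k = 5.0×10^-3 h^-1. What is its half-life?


t½ = ln2/k = 0.693147/(5.0×10^-3 h^-1)
= 138.6 h

138.6 h


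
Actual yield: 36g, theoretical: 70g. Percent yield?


% yield = actual/theoretical × 100
= 36/70 × 100
= 51.43%

51.43%


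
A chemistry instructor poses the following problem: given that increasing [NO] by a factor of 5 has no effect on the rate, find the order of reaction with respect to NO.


rate ∝ [NO]^n
rate ∝ [NO]^0
Order in NO: 0

0


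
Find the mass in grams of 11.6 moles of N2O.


M(N2O) = 44.02 g/mol
mass = n × M = 11.6 × 44.02 = 510.63 g

510.63 g


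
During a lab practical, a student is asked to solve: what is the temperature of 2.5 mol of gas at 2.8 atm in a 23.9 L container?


PV = nRT  (R = 0.08206 L·atm/(mol·K))
T = PV/(nR) = 2.8×23.9/(2.5×0.08206)
= 66.92/0.205150
= 326.20 K

326.20 K


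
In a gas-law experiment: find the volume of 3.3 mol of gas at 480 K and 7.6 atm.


PV = nRT  (R = 0.08206 L·atm/(mol·K))
V = nRT/P = 3.3×0.08206×480/7.6
= 17.103 L

17.103 L


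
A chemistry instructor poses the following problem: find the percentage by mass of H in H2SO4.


M(H2SO4) = 2×1.008 + 1×32.07 + 4×16.0 = 98.086 g/mol
Mass of H = 2 × 1.008 = 2.016 g/mol
% H = 2.016/98.086 × 100 = 2.06%

2.06%


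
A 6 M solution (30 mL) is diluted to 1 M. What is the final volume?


C1V1 = C2V2
6 × 30 = 1 × V2
V2 = 180/1 = 180.0 mL

180.0 mL


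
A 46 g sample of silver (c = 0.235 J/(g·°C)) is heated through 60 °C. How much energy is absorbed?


q = mcΔT = 46 × 0.235 × 60
= 648.60 J

648.60 J


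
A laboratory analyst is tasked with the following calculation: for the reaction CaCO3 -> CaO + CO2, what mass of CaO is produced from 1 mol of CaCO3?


Mole ratio CaO:CaCO3 = 1:1
n(CaO) = 1 × 1/1 = 1.000 mol
mass = 1.000 × 56.08 = 56.08 g

56.08 g


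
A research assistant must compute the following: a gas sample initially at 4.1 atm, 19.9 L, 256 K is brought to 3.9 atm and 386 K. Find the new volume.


P1V1/T1 = P2V2/T2
V2 = P1V1T2/(T1P2)
= 4.1×19.9×386/(256×3.9)
= 31.544 L

31.544 L


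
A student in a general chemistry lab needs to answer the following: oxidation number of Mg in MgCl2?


Group 2 metal: +2
Oxidation number: +2

+2


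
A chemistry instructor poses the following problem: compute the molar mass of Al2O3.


M(Al2O3) = 2×26.98 + 3×16.0
= 53.96 + 48.0
= 101.96 g/mol

101.96 g/mol


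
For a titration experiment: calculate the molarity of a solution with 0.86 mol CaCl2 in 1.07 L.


M = n/V = 0.86/1.07 = 0.804 mol/L

0.804 M


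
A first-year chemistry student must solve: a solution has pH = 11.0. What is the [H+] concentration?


[H+] = 10^(-pH) = 10^(-11.0)
= 1.0×10^-11 M

1.0×10^-11 M


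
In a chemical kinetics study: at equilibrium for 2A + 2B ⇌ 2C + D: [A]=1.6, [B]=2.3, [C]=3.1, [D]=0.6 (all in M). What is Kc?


Kc = [C]^2[D]/([A]^2[B]^2)
= (3.1^2 × 0.6^1)/(1.6^2 × 2.3^2)
= 5.766/13.5424
= 0.4258

0.4258


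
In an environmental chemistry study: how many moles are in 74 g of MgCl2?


M(MgCl2) = 95.21 g/mol
n = mass/M = 74/95.21 = 0.7772 mol

0.7772 mol


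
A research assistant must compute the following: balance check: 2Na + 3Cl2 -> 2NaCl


Equation: 2Na + 3Cl2 -> 2NaCl
Check atoms: Cl: 6≠2, Na: 2=2
Not balanced

No, not balanced


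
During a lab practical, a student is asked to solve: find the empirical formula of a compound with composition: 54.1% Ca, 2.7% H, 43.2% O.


Assume 100 g sample. Moles of each element:
  Ca: 54.1/40.08 = 1.35 mol
  H: 2.7/1.008 = 2.679 mol
  O: 43.2/16.0 = 2.7 mol
Divide by smallest (1.35):
  Ca: 1.35/1.35 = 1.0
  H: 2.679/1.35 = 1.98
  O: 2.7/1.35 = 2.0
Empirical formula: CaO2H2

CaO2H2


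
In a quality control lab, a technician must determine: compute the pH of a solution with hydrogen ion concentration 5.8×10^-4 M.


pH = -log10([H+]) = -log10(5.8×10^-4)
= 4 - log10(5.8)
= 4 - 0.76
= 3.24

3.24


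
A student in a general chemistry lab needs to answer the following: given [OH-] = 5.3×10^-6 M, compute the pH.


pOH = -log10([OH-]) = -log10(5.3×10^-6)
= 6 - log10(5.3) = 5.28
pH = 14 - pOH = 14 - 5.28 = 8.72

8.72


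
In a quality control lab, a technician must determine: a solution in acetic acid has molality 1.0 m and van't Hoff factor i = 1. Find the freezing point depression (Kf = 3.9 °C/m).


ΔTf = Kf × m × i
= 3.9 × 1.0 × 1
= 3.9 °C

3.9 °C


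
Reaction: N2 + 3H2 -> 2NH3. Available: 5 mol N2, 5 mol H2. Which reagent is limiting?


Mole ratio available / coefficient:
  N2: 5/1 = 5.000
  H2: 5/3 = 1.667
Smaller ratio is limiting.

H2


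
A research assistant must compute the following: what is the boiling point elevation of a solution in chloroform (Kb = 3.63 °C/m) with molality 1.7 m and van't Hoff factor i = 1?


ΔTb = Kb × m × i
= 3.63 × 1.7 × 1
= 6.171 °C

6.171 °C


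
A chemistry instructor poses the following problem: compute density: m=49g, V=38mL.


ρ = mass/volume
= 49/38
= 1.289 g/mL

1.289 g/mL


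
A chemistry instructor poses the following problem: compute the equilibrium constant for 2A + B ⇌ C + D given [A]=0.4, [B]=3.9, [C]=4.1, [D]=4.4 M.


Kc = [C][D]/([A]^2[B])
= (4.1^1 × 4.4^1)/(0.4^2 × 3.9^1)
= 18.04/0.624
= 28.91

28.91


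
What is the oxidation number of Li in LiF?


Group 1 metal: +1
Oxidation number: +1

+1


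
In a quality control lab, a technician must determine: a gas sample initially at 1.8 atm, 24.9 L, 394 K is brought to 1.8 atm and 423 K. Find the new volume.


P1V1/T1 = P2V2/T2
V2 = P1V1T2/(T1P2)
= 1.8×24.9×423/(394×1.8)
= 26.733 L

26.733 L


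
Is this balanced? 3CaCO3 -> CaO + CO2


Equation: 3CaCO3 -> CaO + CO2
Check atoms: C: 3≠1, Ca: 3≠1, O: 9≠3
Not balanced

No, not balanced


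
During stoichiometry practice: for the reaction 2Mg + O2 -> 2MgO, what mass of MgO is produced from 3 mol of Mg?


Mole ratio MgO:Mg = 2:2
n(MgO) = 3 × 2/2 = 3.000 mol
mass = 3.000 × 40.31 = 120.93 g

120.93 g


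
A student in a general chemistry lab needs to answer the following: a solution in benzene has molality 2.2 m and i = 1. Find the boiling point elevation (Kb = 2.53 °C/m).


ΔTb = Kb × m × i
= 2.53 × 2.2 × 1
= 5.566 °C

5.566 °C


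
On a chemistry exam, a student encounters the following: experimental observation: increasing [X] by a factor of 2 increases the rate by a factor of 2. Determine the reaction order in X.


rate ∝ [X]^n
2^n = 2 → n = 1
Order in X: 1

1


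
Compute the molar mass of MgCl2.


M(MgCl2) = 1×24.31 + 2×35.45
= 24.31 + 70.9
= 95.21 g/mol

95.21 g/mol


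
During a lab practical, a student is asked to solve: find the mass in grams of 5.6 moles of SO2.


M(SO2) = 64.07 g/mol
mass = n × M = 5.6 × 64.07 = 358.79 g

358.79 g


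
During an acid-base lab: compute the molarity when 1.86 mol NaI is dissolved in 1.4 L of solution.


M = n/V = 1.86/1.4 = 1.329 mol/L

1.329 M


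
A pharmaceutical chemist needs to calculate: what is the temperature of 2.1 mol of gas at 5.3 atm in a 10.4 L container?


PV = nRT  (R = 0.08206 L·atm/(mol·K))
T = PV/(nR) = 5.3×10.4/(2.1×0.08206)
= 55.12/0.172326
= 319.86 K

319.86 K


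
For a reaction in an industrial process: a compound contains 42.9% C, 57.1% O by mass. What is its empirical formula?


Assume 100 g sample. Moles of each element:
  C: 42.9/12.01 = 3.572 mol
  O: 57.1/16.0 = 3.569 mol
Divide by smallest (3.569):
  C: 3.572/3.569 = 1.0
  O: 3.569/3.569 = 1.0
Empirical formula: CO

CO


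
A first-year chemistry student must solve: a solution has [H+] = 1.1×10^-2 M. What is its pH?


pH = -log10([H+]) = -log10(1.1×10^-2)
= 2 - log10(1.1)
= 2 - 0.04
= 1.96

1.96


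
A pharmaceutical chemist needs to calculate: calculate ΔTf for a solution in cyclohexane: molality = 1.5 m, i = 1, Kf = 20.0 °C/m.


ΔTf = Kf × m × i
= 20.0 × 1.5 × 1
= 30.0 °C

30.0 °C


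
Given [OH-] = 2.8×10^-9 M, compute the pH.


pOH = -log10([OH-]) = -log10(2.8×10^-9)
= 9 - log10(2.8) = 8.55
pH = 14 - pOH = 14 - 8.55 = 5.45

5.45


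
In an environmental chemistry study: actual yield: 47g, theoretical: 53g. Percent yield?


% yield = actual/theoretical × 100
= 47/53 × 100
= 88.68%

88.68%


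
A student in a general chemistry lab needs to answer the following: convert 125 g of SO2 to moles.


M(SO2) = 64.07 g/mol
n = mass/M = 125/64.07 = 1.951 mol

1.951 mol


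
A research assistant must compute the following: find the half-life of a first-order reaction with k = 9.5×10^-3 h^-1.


t½ = ln2/k = 0.693147/(9.5×10^-3 h^-1)
= 72.96 h

72.96 h


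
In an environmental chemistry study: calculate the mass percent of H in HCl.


M(HCl) = 1×1.008 + 1×35.45 = 36.458 g/mol
Mass of H = 1 × 1.008 = 1.008 g/mol
% H = 1.008/36.458 × 100 = 2.76%

2.76%


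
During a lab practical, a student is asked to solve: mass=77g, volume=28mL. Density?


ρ = mass/volume
= 77/28
= 2.75 g/mL

2.75 g/mL


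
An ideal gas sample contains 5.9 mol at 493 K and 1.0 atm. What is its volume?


PV = nRT  (R = 0.08206 L·atm/(mol·K))
V = nRT/P = 5.9×0.08206×493/1.0
= 238.688 L

238.688 L


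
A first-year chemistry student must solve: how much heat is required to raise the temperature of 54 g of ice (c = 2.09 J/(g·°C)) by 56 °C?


q = mcΔT = 54 × 2.09 × 56
= 6320.16 J

6320.16 J


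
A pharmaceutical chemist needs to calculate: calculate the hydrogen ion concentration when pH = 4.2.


[H+] = 10^(-pH) = 10^(-4.2)
= 6.31×10^-5 M

6.31×10^-5 M


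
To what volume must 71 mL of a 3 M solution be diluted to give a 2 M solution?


C1V1 = C2V2
3 × 71 = 2 × V2
V2 = 213/2 = 106.5 mL

106.5 mL


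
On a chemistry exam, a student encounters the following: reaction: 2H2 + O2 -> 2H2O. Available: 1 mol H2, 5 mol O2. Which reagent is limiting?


Mole ratio available / coefficient:
  H2: 1/2 = 0.500
  O2: 5/1 = 5.000
Smaller ratio is limiting.

H2


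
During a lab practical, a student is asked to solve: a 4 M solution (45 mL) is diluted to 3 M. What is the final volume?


C1V1 = C2V2
4 × 45 = 3 × V2
V2 = 180/3 = 60.0 mL

60.0 mL


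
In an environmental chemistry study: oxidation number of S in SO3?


x + 3(-2) = 0, so x = +6
Oxidation number: +6

+6


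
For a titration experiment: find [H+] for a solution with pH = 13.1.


[H+] = 10^(-pH) = 10^(-13.1)
= 7.94×10^-14 M

7.94×10^-14 M


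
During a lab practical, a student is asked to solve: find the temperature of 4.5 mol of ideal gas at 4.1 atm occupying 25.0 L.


PV = nRT  (R = 0.08206 L·atm/(mol·K))
T = PV/(nR) = 4.1×25.0/(4.5×0.08206)
= 102.50/0.369270
= 277.57 K

277.57 K
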